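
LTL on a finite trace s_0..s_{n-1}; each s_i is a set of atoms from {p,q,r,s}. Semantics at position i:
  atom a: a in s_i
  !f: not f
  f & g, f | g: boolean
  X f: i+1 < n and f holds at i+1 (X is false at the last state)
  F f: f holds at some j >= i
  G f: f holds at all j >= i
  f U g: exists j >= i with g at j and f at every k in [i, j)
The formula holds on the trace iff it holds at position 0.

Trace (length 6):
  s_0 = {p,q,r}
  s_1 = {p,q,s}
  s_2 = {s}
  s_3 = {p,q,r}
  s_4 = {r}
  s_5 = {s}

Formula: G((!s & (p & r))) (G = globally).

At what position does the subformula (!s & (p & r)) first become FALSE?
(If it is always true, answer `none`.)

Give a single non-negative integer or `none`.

s_0={p,q,r}: (!s & (p & r))=True !s=True s=False (p & r)=True p=True r=True
s_1={p,q,s}: (!s & (p & r))=False !s=False s=True (p & r)=False p=True r=False
s_2={s}: (!s & (p & r))=False !s=False s=True (p & r)=False p=False r=False
s_3={p,q,r}: (!s & (p & r))=True !s=True s=False (p & r)=True p=True r=True
s_4={r}: (!s & (p & r))=False !s=True s=False (p & r)=False p=False r=True
s_5={s}: (!s & (p & r))=False !s=False s=True (p & r)=False p=False r=False
G((!s & (p & r))) holds globally = False
First violation at position 1.

Answer: 1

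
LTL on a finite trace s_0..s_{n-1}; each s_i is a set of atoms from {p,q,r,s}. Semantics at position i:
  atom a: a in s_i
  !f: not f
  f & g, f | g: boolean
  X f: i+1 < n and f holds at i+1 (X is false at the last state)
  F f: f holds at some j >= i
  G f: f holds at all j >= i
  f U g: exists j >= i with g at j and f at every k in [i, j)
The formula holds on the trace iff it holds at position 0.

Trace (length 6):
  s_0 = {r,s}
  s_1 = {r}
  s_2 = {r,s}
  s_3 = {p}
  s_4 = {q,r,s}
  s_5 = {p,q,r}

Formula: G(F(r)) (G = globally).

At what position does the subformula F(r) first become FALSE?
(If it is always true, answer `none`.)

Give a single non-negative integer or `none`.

Answer: none

Derivation:
s_0={r,s}: F(r)=True r=True
s_1={r}: F(r)=True r=True
s_2={r,s}: F(r)=True r=True
s_3={p}: F(r)=True r=False
s_4={q,r,s}: F(r)=True r=True
s_5={p,q,r}: F(r)=True r=True
G(F(r)) holds globally = True
No violation — formula holds at every position.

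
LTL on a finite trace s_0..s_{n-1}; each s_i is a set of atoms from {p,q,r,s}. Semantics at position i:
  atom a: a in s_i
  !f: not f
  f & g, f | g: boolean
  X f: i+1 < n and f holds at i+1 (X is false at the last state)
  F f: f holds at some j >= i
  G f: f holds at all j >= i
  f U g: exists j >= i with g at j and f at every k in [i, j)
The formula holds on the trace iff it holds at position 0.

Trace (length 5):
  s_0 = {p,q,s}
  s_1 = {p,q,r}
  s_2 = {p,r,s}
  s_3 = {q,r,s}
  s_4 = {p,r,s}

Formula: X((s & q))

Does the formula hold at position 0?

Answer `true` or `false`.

Answer: false

Derivation:
s_0={p,q,s}: X((s & q))=False (s & q)=True s=True q=True
s_1={p,q,r}: X((s & q))=False (s & q)=False s=False q=True
s_2={p,r,s}: X((s & q))=True (s & q)=False s=True q=False
s_3={q,r,s}: X((s & q))=False (s & q)=True s=True q=True
s_4={p,r,s}: X((s & q))=False (s & q)=False s=True q=False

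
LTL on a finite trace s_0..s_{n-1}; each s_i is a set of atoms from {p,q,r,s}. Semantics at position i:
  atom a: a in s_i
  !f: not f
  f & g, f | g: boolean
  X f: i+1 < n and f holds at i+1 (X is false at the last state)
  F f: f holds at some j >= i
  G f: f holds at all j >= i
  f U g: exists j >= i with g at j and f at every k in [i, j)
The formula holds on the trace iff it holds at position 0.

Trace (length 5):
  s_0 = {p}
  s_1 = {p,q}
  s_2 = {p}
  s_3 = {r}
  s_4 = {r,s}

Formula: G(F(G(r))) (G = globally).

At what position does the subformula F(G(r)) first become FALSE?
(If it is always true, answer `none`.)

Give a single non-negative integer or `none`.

s_0={p}: F(G(r))=True G(r)=False r=False
s_1={p,q}: F(G(r))=True G(r)=False r=False
s_2={p}: F(G(r))=True G(r)=False r=False
s_3={r}: F(G(r))=True G(r)=True r=True
s_4={r,s}: F(G(r))=True G(r)=True r=True
G(F(G(r))) holds globally = True
No violation — formula holds at every position.

Answer: none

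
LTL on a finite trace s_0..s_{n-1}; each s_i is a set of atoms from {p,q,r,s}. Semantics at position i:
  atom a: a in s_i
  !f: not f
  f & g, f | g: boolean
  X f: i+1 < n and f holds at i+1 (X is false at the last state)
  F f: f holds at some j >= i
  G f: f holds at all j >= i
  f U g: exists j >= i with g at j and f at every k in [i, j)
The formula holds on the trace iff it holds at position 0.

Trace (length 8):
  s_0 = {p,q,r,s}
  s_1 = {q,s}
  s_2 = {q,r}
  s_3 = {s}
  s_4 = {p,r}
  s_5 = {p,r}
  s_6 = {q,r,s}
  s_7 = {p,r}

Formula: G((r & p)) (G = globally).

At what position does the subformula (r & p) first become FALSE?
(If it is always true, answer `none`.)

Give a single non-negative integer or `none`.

s_0={p,q,r,s}: (r & p)=True r=True p=True
s_1={q,s}: (r & p)=False r=False p=False
s_2={q,r}: (r & p)=False r=True p=False
s_3={s}: (r & p)=False r=False p=False
s_4={p,r}: (r & p)=True r=True p=True
s_5={p,r}: (r & p)=True r=True p=True
s_6={q,r,s}: (r & p)=False r=True p=False
s_7={p,r}: (r & p)=True r=True p=True
G((r & p)) holds globally = False
First violation at position 1.

Answer: 1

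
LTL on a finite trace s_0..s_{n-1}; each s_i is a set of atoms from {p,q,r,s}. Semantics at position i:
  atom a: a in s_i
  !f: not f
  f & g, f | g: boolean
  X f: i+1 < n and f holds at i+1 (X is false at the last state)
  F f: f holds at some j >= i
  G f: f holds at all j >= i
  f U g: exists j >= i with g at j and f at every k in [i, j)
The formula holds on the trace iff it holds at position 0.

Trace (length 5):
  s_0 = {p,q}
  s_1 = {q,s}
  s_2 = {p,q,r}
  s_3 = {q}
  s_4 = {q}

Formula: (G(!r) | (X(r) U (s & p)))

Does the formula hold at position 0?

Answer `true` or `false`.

s_0={p,q}: (G(!r) | (X(r) U (s & p)))=False G(!r)=False !r=True r=False (X(r) U (s & p))=False X(r)=False (s & p)=False s=False p=True
s_1={q,s}: (G(!r) | (X(r) U (s & p)))=False G(!r)=False !r=True r=False (X(r) U (s & p))=False X(r)=True (s & p)=False s=True p=False
s_2={p,q,r}: (G(!r) | (X(r) U (s & p)))=False G(!r)=False !r=False r=True (X(r) U (s & p))=False X(r)=False (s & p)=False s=False p=True
s_3={q}: (G(!r) | (X(r) U (s & p)))=True G(!r)=True !r=True r=False (X(r) U (s & p))=False X(r)=False (s & p)=False s=False p=False
s_4={q}: (G(!r) | (X(r) U (s & p)))=True G(!r)=True !r=True r=False (X(r) U (s & p))=False X(r)=False (s & p)=False s=False p=False

Answer: false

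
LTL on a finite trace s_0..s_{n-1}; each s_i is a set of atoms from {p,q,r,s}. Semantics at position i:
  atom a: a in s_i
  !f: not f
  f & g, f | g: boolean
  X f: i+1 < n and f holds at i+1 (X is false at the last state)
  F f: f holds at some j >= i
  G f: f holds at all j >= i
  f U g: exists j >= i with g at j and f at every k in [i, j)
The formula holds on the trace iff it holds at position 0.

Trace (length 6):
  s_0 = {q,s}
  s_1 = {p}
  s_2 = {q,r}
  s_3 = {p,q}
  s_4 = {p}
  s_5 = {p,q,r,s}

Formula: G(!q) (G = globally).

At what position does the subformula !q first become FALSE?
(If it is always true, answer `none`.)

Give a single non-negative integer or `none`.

s_0={q,s}: !q=False q=True
s_1={p}: !q=True q=False
s_2={q,r}: !q=False q=True
s_3={p,q}: !q=False q=True
s_4={p}: !q=True q=False
s_5={p,q,r,s}: !q=False q=True
G(!q) holds globally = False
First violation at position 0.

Answer: 0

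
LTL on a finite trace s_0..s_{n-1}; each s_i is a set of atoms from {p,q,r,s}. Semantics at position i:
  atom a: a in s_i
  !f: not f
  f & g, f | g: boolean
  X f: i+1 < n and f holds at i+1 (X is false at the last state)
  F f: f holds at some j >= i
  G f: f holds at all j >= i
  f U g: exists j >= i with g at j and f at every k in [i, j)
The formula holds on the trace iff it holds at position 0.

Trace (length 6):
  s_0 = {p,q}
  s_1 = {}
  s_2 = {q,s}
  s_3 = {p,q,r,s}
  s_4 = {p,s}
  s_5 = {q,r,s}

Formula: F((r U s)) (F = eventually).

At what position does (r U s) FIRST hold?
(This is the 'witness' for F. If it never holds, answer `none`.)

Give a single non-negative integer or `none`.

Answer: 2

Derivation:
s_0={p,q}: (r U s)=False r=False s=False
s_1={}: (r U s)=False r=False s=False
s_2={q,s}: (r U s)=True r=False s=True
s_3={p,q,r,s}: (r U s)=True r=True s=True
s_4={p,s}: (r U s)=True r=False s=True
s_5={q,r,s}: (r U s)=True r=True s=True
F((r U s)) holds; first witness at position 2.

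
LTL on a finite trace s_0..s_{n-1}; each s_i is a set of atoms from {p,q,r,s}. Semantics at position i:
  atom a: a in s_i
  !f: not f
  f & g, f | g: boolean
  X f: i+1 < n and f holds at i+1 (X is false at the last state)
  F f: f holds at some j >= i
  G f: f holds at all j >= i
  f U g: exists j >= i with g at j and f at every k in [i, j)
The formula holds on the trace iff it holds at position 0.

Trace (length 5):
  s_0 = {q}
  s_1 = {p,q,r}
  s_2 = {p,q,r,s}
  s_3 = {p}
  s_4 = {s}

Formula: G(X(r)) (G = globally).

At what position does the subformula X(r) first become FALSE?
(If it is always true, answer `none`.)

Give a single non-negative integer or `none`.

s_0={q}: X(r)=True r=False
s_1={p,q,r}: X(r)=True r=True
s_2={p,q,r,s}: X(r)=False r=True
s_3={p}: X(r)=False r=False
s_4={s}: X(r)=False r=False
G(X(r)) holds globally = False
First violation at position 2.

Answer: 2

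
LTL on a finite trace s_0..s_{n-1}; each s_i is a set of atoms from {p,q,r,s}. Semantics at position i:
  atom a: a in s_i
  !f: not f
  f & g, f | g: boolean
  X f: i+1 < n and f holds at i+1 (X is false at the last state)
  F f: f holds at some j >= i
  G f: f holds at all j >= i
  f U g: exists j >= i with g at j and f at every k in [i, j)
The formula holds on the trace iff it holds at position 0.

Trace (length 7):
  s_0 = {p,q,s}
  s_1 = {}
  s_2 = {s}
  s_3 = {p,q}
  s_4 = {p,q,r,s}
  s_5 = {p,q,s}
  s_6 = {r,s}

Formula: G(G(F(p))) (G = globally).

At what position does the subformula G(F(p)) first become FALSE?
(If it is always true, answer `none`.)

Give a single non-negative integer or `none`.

Answer: 0

Derivation:
s_0={p,q,s}: G(F(p))=False F(p)=True p=True
s_1={}: G(F(p))=False F(p)=True p=False
s_2={s}: G(F(p))=False F(p)=True p=False
s_3={p,q}: G(F(p))=False F(p)=True p=True
s_4={p,q,r,s}: G(F(p))=False F(p)=True p=True
s_5={p,q,s}: G(F(p))=False F(p)=True p=True
s_6={r,s}: G(F(p))=False F(p)=False p=False
G(G(F(p))) holds globally = False
First violation at position 0.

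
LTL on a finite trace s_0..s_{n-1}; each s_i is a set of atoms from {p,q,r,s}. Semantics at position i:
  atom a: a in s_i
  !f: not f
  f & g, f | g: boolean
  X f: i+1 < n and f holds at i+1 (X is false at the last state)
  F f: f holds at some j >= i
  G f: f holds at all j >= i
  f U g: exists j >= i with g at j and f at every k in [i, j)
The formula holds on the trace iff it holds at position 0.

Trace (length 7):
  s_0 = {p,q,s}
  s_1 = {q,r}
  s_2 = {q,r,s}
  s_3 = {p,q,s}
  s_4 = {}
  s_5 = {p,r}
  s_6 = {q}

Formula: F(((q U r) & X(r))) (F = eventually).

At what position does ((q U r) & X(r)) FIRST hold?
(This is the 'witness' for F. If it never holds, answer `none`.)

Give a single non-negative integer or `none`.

Answer: 0

Derivation:
s_0={p,q,s}: ((q U r) & X(r))=True (q U r)=True q=True r=False X(r)=True
s_1={q,r}: ((q U r) & X(r))=True (q U r)=True q=True r=True X(r)=True
s_2={q,r,s}: ((q U r) & X(r))=False (q U r)=True q=True r=True X(r)=False
s_3={p,q,s}: ((q U r) & X(r))=False (q U r)=False q=True r=False X(r)=False
s_4={}: ((q U r) & X(r))=False (q U r)=False q=False r=False X(r)=True
s_5={p,r}: ((q U r) & X(r))=False (q U r)=True q=False r=True X(r)=False
s_6={q}: ((q U r) & X(r))=False (q U r)=False q=True r=False X(r)=False
F(((q U r) & X(r))) holds; first witness at position 0.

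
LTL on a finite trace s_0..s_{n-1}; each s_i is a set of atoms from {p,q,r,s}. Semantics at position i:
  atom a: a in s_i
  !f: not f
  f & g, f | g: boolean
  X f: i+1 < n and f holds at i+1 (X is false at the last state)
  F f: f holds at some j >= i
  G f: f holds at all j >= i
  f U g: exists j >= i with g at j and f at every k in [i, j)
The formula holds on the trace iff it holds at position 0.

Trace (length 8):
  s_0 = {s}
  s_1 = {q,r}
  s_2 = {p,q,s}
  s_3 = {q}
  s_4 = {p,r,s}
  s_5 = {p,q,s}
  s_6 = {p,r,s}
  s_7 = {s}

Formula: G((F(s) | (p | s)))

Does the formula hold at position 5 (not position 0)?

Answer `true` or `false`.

Answer: true

Derivation:
s_0={s}: G((F(s) | (p | s)))=True (F(s) | (p | s))=True F(s)=True s=True (p | s)=True p=False
s_1={q,r}: G((F(s) | (p | s)))=True (F(s) | (p | s))=True F(s)=True s=False (p | s)=False p=False
s_2={p,q,s}: G((F(s) | (p | s)))=True (F(s) | (p | s))=True F(s)=True s=True (p | s)=True p=True
s_3={q}: G((F(s) | (p | s)))=True (F(s) | (p | s))=True F(s)=True s=False (p | s)=False p=False
s_4={p,r,s}: G((F(s) | (p | s)))=True (F(s) | (p | s))=True F(s)=True s=True (p | s)=True p=True
s_5={p,q,s}: G((F(s) | (p | s)))=True (F(s) | (p | s))=True F(s)=True s=True (p | s)=True p=True
s_6={p,r,s}: G((F(s) | (p | s)))=True (F(s) | (p | s))=True F(s)=True s=True (p | s)=True p=True
s_7={s}: G((F(s) | (p | s)))=True (F(s) | (p | s))=True F(s)=True s=True (p | s)=True p=False
Evaluating at position 5: result = True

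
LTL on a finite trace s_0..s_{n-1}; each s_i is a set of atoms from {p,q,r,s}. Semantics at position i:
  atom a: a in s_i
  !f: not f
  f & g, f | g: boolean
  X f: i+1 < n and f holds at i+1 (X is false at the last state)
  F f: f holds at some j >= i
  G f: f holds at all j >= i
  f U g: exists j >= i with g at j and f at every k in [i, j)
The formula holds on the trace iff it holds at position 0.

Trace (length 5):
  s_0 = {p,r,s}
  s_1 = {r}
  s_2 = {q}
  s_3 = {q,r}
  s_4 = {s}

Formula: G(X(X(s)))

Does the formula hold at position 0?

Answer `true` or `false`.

s_0={p,r,s}: G(X(X(s)))=False X(X(s))=False X(s)=False s=True
s_1={r}: G(X(X(s)))=False X(X(s))=False X(s)=False s=False
s_2={q}: G(X(X(s)))=False X(X(s))=True X(s)=False s=False
s_3={q,r}: G(X(X(s)))=False X(X(s))=False X(s)=True s=False
s_4={s}: G(X(X(s)))=False X(X(s))=False X(s)=False s=True

Answer: false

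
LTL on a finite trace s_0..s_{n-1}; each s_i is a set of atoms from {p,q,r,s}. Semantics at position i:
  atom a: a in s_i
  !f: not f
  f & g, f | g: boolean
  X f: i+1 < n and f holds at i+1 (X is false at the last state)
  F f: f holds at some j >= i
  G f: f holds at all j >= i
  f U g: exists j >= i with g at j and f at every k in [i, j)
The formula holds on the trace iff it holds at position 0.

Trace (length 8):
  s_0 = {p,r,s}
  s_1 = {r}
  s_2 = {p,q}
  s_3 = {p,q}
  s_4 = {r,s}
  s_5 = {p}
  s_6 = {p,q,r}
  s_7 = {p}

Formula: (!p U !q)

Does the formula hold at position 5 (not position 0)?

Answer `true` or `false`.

Answer: true

Derivation:
s_0={p,r,s}: (!p U !q)=True !p=False p=True !q=True q=False
s_1={r}: (!p U !q)=True !p=True p=False !q=True q=False
s_2={p,q}: (!p U !q)=False !p=False p=True !q=False q=True
s_3={p,q}: (!p U !q)=False !p=False p=True !q=False q=True
s_4={r,s}: (!p U !q)=True !p=True p=False !q=True q=False
s_5={p}: (!p U !q)=True !p=False p=True !q=True q=False
s_6={p,q,r}: (!p U !q)=False !p=False p=True !q=False q=True
s_7={p}: (!p U !q)=True !p=False p=True !q=True q=False
Evaluating at position 5: result = True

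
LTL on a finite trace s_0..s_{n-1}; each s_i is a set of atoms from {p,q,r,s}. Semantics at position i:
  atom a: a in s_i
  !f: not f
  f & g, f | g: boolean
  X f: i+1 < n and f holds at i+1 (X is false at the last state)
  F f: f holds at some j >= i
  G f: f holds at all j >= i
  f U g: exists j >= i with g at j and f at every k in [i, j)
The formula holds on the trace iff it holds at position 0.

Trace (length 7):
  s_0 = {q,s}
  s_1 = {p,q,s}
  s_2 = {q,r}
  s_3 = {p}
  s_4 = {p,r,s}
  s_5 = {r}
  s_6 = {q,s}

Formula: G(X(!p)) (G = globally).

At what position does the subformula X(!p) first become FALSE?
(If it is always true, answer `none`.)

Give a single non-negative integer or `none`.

Answer: 0

Derivation:
s_0={q,s}: X(!p)=False !p=True p=False
s_1={p,q,s}: X(!p)=True !p=False p=True
s_2={q,r}: X(!p)=False !p=True p=False
s_3={p}: X(!p)=False !p=False p=True
s_4={p,r,s}: X(!p)=True !p=False p=True
s_5={r}: X(!p)=True !p=True p=False
s_6={q,s}: X(!p)=False !p=True p=False
G(X(!p)) holds globally = False
First violation at position 0.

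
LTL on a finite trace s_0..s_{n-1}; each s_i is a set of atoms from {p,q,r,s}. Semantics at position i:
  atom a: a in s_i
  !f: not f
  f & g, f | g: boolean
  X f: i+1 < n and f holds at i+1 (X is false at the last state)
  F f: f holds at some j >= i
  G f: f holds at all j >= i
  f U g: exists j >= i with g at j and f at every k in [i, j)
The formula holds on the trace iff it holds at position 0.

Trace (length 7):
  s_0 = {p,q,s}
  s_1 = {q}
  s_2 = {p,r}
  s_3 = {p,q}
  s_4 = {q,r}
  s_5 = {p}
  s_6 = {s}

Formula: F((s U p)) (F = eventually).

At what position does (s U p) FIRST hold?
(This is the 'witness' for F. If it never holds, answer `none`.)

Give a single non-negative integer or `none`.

s_0={p,q,s}: (s U p)=True s=True p=True
s_1={q}: (s U p)=False s=False p=False
s_2={p,r}: (s U p)=True s=False p=True
s_3={p,q}: (s U p)=True s=False p=True
s_4={q,r}: (s U p)=False s=False p=False
s_5={p}: (s U p)=True s=False p=True
s_6={s}: (s U p)=False s=True p=False
F((s U p)) holds; first witness at position 0.

Answer: 0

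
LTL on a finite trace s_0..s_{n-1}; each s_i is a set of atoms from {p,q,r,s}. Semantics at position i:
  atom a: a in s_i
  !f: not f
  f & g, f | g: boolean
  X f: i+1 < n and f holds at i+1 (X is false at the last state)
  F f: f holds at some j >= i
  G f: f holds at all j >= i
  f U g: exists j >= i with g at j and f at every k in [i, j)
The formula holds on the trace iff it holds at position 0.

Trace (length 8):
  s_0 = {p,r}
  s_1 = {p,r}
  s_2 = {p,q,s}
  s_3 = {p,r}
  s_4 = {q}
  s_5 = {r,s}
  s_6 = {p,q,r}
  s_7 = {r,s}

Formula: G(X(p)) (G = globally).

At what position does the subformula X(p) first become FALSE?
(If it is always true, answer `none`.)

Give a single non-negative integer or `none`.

s_0={p,r}: X(p)=True p=True
s_1={p,r}: X(p)=True p=True
s_2={p,q,s}: X(p)=True p=True
s_3={p,r}: X(p)=False p=True
s_4={q}: X(p)=False p=False
s_5={r,s}: X(p)=True p=False
s_6={p,q,r}: X(p)=False p=True
s_7={r,s}: X(p)=False p=False
G(X(p)) holds globally = False
First violation at position 3.

Answer: 3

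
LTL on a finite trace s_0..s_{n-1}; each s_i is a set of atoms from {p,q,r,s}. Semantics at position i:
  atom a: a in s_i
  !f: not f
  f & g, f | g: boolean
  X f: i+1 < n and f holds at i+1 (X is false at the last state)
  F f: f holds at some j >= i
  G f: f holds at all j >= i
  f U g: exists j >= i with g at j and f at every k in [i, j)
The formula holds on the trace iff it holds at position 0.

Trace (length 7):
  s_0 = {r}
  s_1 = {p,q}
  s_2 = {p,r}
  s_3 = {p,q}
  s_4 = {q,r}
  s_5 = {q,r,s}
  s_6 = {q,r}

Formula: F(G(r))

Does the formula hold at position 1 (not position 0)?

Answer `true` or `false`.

Answer: true

Derivation:
s_0={r}: F(G(r))=True G(r)=False r=True
s_1={p,q}: F(G(r))=True G(r)=False r=False
s_2={p,r}: F(G(r))=True G(r)=False r=True
s_3={p,q}: F(G(r))=True G(r)=False r=False
s_4={q,r}: F(G(r))=True G(r)=True r=True
s_5={q,r,s}: F(G(r))=True G(r)=True r=True
s_6={q,r}: F(G(r))=True G(r)=True r=True
Evaluating at position 1: result = True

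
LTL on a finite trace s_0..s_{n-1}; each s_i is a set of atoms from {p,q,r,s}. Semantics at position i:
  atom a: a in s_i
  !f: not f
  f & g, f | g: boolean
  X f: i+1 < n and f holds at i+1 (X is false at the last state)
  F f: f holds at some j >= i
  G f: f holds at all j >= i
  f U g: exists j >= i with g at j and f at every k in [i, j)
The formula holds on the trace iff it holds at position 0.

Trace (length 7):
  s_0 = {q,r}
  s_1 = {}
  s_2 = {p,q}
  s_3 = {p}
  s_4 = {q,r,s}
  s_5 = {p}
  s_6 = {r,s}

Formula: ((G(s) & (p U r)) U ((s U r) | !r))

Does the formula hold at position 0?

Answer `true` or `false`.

Answer: true

Derivation:
s_0={q,r}: ((G(s) & (p U r)) U ((s U r) | !r))=True (G(s) & (p U r))=False G(s)=False s=False (p U r)=True p=False r=True ((s U r) | !r)=True (s U r)=True !r=False
s_1={}: ((G(s) & (p U r)) U ((s U r) | !r))=True (G(s) & (p U r))=False G(s)=False s=False (p U r)=False p=False r=False ((s U r) | !r)=True (s U r)=False !r=True
s_2={p,q}: ((G(s) & (p U r)) U ((s U r) | !r))=True (G(s) & (p U r))=False G(s)=False s=False (p U r)=True p=True r=False ((s U r) | !r)=True (s U r)=False !r=True
s_3={p}: ((G(s) & (p U r)) U ((s U r) | !r))=True (G(s) & (p U r))=False G(s)=False s=False (p U r)=True p=True r=False ((s U r) | !r)=True (s U r)=False !r=True
s_4={q,r,s}: ((G(s) & (p U r)) U ((s U r) | !r))=True (G(s) & (p U r))=False G(s)=False s=True (p U r)=True p=False r=True ((s U r) | !r)=True (s U r)=True !r=False
s_5={p}: ((G(s) & (p U r)) U ((s U r) | !r))=True (G(s) & (p U r))=False G(s)=False s=False (p U r)=True p=True r=False ((s U r) | !r)=True (s U r)=False !r=True
s_6={r,s}: ((G(s) & (p U r)) U ((s U r) | !r))=True (G(s) & (p U r))=True G(s)=True s=True (p U r)=True p=False r=True ((s U r) | !r)=True (s U r)=True !r=False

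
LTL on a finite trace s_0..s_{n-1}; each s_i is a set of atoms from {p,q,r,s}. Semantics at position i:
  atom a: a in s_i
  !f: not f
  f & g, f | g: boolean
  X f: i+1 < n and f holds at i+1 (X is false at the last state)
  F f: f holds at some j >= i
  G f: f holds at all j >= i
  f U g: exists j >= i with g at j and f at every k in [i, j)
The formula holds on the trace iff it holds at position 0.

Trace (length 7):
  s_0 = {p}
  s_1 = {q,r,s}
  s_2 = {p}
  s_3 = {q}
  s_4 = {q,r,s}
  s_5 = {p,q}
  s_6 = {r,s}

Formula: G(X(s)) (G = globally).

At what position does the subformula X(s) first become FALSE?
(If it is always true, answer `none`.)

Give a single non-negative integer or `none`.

s_0={p}: X(s)=True s=False
s_1={q,r,s}: X(s)=False s=True
s_2={p}: X(s)=False s=False
s_3={q}: X(s)=True s=False
s_4={q,r,s}: X(s)=False s=True
s_5={p,q}: X(s)=True s=False
s_6={r,s}: X(s)=False s=True
G(X(s)) holds globally = False
First violation at position 1.

Answer: 1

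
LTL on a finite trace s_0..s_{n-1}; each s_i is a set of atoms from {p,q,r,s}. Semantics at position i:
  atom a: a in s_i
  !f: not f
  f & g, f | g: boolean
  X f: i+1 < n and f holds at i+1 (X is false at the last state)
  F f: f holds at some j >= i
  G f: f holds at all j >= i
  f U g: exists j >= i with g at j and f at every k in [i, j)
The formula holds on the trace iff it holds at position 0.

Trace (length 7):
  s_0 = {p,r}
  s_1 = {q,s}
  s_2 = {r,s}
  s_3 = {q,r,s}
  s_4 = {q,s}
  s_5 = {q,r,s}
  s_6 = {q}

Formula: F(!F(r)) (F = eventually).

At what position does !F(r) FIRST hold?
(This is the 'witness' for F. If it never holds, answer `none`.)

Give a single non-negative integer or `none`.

Answer: 6

Derivation:
s_0={p,r}: !F(r)=False F(r)=True r=True
s_1={q,s}: !F(r)=False F(r)=True r=False
s_2={r,s}: !F(r)=False F(r)=True r=True
s_3={q,r,s}: !F(r)=False F(r)=True r=True
s_4={q,s}: !F(r)=False F(r)=True r=False
s_5={q,r,s}: !F(r)=False F(r)=True r=True
s_6={q}: !F(r)=True F(r)=False r=False
F(!F(r)) holds; first witness at position 6.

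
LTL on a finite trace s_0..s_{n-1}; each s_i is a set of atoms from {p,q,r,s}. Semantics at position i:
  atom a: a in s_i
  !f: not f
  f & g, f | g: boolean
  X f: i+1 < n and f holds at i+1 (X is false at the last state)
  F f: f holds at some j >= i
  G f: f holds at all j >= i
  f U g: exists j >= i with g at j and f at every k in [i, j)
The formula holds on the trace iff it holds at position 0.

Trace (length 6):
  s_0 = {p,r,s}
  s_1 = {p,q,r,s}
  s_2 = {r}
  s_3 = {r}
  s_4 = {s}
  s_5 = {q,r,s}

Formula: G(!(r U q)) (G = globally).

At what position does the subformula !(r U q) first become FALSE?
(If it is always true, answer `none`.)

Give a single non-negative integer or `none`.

Answer: 0

Derivation:
s_0={p,r,s}: !(r U q)=False (r U q)=True r=True q=False
s_1={p,q,r,s}: !(r U q)=False (r U q)=True r=True q=True
s_2={r}: !(r U q)=True (r U q)=False r=True q=False
s_3={r}: !(r U q)=True (r U q)=False r=True q=False
s_4={s}: !(r U q)=True (r U q)=False r=False q=False
s_5={q,r,s}: !(r U q)=False (r U q)=True r=True q=True
G(!(r U q)) holds globally = False
First violation at position 0.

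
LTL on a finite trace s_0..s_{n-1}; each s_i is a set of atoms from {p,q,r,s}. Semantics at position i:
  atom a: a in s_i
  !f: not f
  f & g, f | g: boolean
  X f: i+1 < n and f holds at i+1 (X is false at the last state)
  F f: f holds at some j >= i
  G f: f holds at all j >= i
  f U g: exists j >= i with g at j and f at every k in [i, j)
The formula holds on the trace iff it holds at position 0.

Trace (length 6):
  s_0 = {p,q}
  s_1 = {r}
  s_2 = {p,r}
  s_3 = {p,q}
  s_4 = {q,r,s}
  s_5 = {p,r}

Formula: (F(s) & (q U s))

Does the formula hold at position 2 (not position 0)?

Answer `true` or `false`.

Answer: false

Derivation:
s_0={p,q}: (F(s) & (q U s))=False F(s)=True s=False (q U s)=False q=True
s_1={r}: (F(s) & (q U s))=False F(s)=True s=False (q U s)=False q=False
s_2={p,r}: (F(s) & (q U s))=False F(s)=True s=False (q U s)=False q=False
s_3={p,q}: (F(s) & (q U s))=True F(s)=True s=False (q U s)=True q=True
s_4={q,r,s}: (F(s) & (q U s))=True F(s)=True s=True (q U s)=True q=True
s_5={p,r}: (F(s) & (q U s))=False F(s)=False s=False (q U s)=False q=False
Evaluating at position 2: result = False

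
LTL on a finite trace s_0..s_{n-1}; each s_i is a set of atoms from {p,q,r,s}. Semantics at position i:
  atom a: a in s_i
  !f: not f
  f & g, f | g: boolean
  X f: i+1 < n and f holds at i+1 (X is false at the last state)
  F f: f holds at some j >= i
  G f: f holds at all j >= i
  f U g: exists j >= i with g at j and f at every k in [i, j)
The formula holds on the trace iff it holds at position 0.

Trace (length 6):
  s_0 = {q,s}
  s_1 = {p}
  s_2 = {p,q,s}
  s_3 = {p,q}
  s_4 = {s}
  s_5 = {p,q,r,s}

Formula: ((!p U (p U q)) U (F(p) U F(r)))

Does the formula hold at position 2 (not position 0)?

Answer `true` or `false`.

Answer: true

Derivation:
s_0={q,s}: ((!p U (p U q)) U (F(p) U F(r)))=True (!p U (p U q))=True !p=True p=False (p U q)=True q=True (F(p) U F(r))=True F(p)=True F(r)=True r=False
s_1={p}: ((!p U (p U q)) U (F(p) U F(r)))=True (!p U (p U q))=True !p=False p=True (p U q)=True q=False (F(p) U F(r))=True F(p)=True F(r)=True r=False
s_2={p,q,s}: ((!p U (p U q)) U (F(p) U F(r)))=True (!p U (p U q))=True !p=False p=True (p U q)=True q=True (F(p) U F(r))=True F(p)=True F(r)=True r=False
s_3={p,q}: ((!p U (p U q)) U (F(p) U F(r)))=True (!p U (p U q))=True !p=False p=True (p U q)=True q=True (F(p) U F(r))=True F(p)=True F(r)=True r=False
s_4={s}: ((!p U (p U q)) U (F(p) U F(r)))=True (!p U (p U q))=True !p=True p=False (p U q)=False q=False (F(p) U F(r))=True F(p)=True F(r)=True r=False
s_5={p,q,r,s}: ((!p U (p U q)) U (F(p) U F(r)))=True (!p U (p U q))=True !p=False p=True (p U q)=True q=True (F(p) U F(r))=True F(p)=True F(r)=True r=True
Evaluating at position 2: result = True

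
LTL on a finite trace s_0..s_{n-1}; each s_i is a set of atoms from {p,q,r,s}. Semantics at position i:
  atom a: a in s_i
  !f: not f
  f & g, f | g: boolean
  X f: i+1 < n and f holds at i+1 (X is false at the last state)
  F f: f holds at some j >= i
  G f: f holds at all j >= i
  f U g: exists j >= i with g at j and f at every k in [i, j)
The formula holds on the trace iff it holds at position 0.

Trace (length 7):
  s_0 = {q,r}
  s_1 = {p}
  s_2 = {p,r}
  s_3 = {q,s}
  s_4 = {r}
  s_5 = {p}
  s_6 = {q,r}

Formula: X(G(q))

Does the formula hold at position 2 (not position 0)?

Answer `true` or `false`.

Answer: false

Derivation:
s_0={q,r}: X(G(q))=False G(q)=False q=True
s_1={p}: X(G(q))=False G(q)=False q=False
s_2={p,r}: X(G(q))=False G(q)=False q=False
s_3={q,s}: X(G(q))=False G(q)=False q=True
s_4={r}: X(G(q))=False G(q)=False q=False
s_5={p}: X(G(q))=True G(q)=False q=False
s_6={q,r}: X(G(q))=False G(q)=True q=True
Evaluating at position 2: result = False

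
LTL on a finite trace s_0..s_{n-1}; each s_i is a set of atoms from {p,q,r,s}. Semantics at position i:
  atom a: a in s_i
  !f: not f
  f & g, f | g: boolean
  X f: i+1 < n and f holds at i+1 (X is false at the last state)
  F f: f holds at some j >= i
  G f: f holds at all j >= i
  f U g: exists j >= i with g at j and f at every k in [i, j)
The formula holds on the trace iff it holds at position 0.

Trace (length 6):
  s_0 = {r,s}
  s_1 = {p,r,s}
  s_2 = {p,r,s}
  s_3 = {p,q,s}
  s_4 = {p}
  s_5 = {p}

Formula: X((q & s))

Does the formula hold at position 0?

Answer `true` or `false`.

Answer: false

Derivation:
s_0={r,s}: X((q & s))=False (q & s)=False q=False s=True
s_1={p,r,s}: X((q & s))=False (q & s)=False q=False s=True
s_2={p,r,s}: X((q & s))=True (q & s)=False q=False s=True
s_3={p,q,s}: X((q & s))=False (q & s)=True q=True s=True
s_4={p}: X((q & s))=False (q & s)=False q=False s=False
s_5={p}: X((q & s))=False (q & s)=False q=False s=False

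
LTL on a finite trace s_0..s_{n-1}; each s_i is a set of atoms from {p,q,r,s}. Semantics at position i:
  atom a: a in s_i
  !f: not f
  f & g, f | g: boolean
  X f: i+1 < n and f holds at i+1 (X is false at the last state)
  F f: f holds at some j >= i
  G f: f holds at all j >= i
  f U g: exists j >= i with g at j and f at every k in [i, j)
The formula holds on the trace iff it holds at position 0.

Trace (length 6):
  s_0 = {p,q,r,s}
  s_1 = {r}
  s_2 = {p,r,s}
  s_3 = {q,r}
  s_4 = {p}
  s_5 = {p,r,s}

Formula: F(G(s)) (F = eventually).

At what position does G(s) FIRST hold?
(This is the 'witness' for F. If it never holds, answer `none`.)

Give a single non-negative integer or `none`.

s_0={p,q,r,s}: G(s)=False s=True
s_1={r}: G(s)=False s=False
s_2={p,r,s}: G(s)=False s=True
s_3={q,r}: G(s)=False s=False
s_4={p}: G(s)=False s=False
s_5={p,r,s}: G(s)=True s=True
F(G(s)) holds; first witness at position 5.

Answer: 5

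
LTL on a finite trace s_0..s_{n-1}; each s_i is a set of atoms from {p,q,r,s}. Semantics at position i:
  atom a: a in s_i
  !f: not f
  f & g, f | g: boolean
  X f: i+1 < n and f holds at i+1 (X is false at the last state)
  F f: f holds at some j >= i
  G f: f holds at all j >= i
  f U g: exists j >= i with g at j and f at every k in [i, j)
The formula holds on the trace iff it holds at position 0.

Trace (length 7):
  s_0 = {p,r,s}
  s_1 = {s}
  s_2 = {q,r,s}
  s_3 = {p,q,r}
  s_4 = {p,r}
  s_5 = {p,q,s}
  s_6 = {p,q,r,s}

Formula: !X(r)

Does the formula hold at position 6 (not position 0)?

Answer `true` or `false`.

s_0={p,r,s}: !X(r)=True X(r)=False r=True
s_1={s}: !X(r)=False X(r)=True r=False
s_2={q,r,s}: !X(r)=False X(r)=True r=True
s_3={p,q,r}: !X(r)=False X(r)=True r=True
s_4={p,r}: !X(r)=True X(r)=False r=True
s_5={p,q,s}: !X(r)=False X(r)=True r=False
s_6={p,q,r,s}: !X(r)=True X(r)=False r=True
Evaluating at position 6: result = True

Answer: true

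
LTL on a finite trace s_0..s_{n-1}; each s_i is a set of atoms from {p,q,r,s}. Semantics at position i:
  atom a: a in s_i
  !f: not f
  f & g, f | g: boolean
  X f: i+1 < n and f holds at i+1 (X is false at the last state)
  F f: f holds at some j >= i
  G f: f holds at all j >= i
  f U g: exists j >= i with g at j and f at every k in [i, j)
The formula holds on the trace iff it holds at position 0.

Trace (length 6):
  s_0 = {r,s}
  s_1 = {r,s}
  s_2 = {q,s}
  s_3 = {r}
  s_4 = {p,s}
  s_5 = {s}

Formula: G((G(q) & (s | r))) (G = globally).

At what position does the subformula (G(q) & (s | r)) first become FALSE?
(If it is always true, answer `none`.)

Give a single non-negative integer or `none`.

Answer: 0

Derivation:
s_0={r,s}: (G(q) & (s | r))=False G(q)=False q=False (s | r)=True s=True r=True
s_1={r,s}: (G(q) & (s | r))=False G(q)=False q=False (s | r)=True s=True r=True
s_2={q,s}: (G(q) & (s | r))=False G(q)=False q=True (s | r)=True s=True r=False
s_3={r}: (G(q) & (s | r))=False G(q)=False q=False (s | r)=True s=False r=True
s_4={p,s}: (G(q) & (s | r))=False G(q)=False q=False (s | r)=True s=True r=False
s_5={s}: (G(q) & (s | r))=False G(q)=False q=False (s | r)=True s=True r=False
G((G(q) & (s | r))) holds globally = False
First violation at position 0.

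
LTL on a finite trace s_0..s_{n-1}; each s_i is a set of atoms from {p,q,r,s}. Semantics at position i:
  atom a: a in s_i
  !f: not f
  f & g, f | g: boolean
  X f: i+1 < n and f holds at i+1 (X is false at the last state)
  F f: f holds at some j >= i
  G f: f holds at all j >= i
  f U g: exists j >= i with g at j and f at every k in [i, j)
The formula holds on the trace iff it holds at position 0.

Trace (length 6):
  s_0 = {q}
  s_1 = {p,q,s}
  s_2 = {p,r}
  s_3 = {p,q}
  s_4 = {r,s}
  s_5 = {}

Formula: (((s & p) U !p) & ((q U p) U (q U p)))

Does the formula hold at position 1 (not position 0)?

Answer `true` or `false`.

Answer: false

Derivation:
s_0={q}: (((s & p) U !p) & ((q U p) U (q U p)))=True ((s & p) U !p)=True (s & p)=False s=False p=False !p=True ((q U p) U (q U p))=True (q U p)=True q=True
s_1={p,q,s}: (((s & p) U !p) & ((q U p) U (q U p)))=False ((s & p) U !p)=False (s & p)=True s=True p=True !p=False ((q U p) U (q U p))=True (q U p)=True q=True
s_2={p,r}: (((s & p) U !p) & ((q U p) U (q U p)))=False ((s & p) U !p)=False (s & p)=False s=False p=True !p=False ((q U p) U (q U p))=True (q U p)=True q=False
s_3={p,q}: (((s & p) U !p) & ((q U p) U (q U p)))=False ((s & p) U !p)=False (s & p)=False s=False p=True !p=False ((q U p) U (q U p))=True (q U p)=True q=True
s_4={r,s}: (((s & p) U !p) & ((q U p) U (q U p)))=False ((s & p) U !p)=True (s & p)=False s=True p=False !p=True ((q U p) U (q U p))=False (q U p)=False q=False
s_5={}: (((s & p) U !p) & ((q U p) U (q U p)))=False ((s & p) U !p)=True (s & p)=False s=False p=False !p=True ((q U p) U (q U p))=False (q U p)=False q=False
Evaluating at position 1: result = False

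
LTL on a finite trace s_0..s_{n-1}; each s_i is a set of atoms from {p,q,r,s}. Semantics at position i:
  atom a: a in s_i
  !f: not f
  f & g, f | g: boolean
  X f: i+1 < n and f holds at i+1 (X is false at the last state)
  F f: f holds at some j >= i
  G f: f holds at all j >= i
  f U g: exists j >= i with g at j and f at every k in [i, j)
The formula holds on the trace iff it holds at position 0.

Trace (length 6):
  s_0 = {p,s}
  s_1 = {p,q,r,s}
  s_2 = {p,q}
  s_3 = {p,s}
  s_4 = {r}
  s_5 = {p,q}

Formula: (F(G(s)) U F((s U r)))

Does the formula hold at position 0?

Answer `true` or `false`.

Answer: true

Derivation:
s_0={p,s}: (F(G(s)) U F((s U r)))=True F(G(s))=False G(s)=False s=True F((s U r))=True (s U r)=True r=False
s_1={p,q,r,s}: (F(G(s)) U F((s U r)))=True F(G(s))=False G(s)=False s=True F((s U r))=True (s U r)=True r=True
s_2={p,q}: (F(G(s)) U F((s U r)))=True F(G(s))=False G(s)=False s=False F((s U r))=True (s U r)=False r=False
s_3={p,s}: (F(G(s)) U F((s U r)))=True F(G(s))=False G(s)=False s=True F((s U r))=True (s U r)=True r=False
s_4={r}: (F(G(s)) U F((s U r)))=True F(G(s))=False G(s)=False s=False F((s U r))=True (s U r)=True r=True
s_5={p,q}: (F(G(s)) U F((s U r)))=False F(G(s))=False G(s)=False s=False F((s U r))=False (s U r)=False r=False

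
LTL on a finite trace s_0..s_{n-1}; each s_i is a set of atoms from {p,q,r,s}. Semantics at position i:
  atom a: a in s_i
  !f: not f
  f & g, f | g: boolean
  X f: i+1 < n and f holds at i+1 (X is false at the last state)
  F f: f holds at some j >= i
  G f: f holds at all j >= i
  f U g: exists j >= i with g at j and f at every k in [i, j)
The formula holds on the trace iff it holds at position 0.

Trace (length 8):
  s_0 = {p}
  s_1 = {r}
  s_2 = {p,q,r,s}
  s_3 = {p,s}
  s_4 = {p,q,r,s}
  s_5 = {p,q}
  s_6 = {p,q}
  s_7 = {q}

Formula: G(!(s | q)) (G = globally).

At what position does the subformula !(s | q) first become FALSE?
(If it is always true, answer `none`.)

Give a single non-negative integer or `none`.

s_0={p}: !(s | q)=True (s | q)=False s=False q=False
s_1={r}: !(s | q)=True (s | q)=False s=False q=False
s_2={p,q,r,s}: !(s | q)=False (s | q)=True s=True q=True
s_3={p,s}: !(s | q)=False (s | q)=True s=True q=False
s_4={p,q,r,s}: !(s | q)=False (s | q)=True s=True q=True
s_5={p,q}: !(s | q)=False (s | q)=True s=False q=True
s_6={p,q}: !(s | q)=False (s | q)=True s=False q=True
s_7={q}: !(s | q)=False (s | q)=True s=False q=True
G(!(s | q)) holds globally = False
First violation at position 2.

Answer: 2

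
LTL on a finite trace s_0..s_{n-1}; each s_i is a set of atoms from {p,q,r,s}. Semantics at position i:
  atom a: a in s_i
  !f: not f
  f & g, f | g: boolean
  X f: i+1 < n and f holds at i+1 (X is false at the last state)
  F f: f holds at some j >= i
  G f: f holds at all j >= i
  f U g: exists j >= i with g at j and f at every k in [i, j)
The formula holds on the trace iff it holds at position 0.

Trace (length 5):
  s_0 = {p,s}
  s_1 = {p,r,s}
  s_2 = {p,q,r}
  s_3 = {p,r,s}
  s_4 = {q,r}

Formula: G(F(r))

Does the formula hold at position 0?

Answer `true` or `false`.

s_0={p,s}: G(F(r))=True F(r)=True r=False
s_1={p,r,s}: G(F(r))=True F(r)=True r=True
s_2={p,q,r}: G(F(r))=True F(r)=True r=True
s_3={p,r,s}: G(F(r))=True F(r)=True r=True
s_4={q,r}: G(F(r))=True F(r)=True r=True

Answer: true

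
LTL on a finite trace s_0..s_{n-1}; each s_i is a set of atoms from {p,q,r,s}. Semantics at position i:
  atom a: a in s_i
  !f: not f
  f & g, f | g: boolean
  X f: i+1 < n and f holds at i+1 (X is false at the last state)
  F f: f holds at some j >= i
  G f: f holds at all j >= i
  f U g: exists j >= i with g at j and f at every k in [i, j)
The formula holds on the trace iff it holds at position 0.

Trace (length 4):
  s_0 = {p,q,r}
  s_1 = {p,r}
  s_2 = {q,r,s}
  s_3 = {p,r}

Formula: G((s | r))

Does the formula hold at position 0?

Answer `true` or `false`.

s_0={p,q,r}: G((s | r))=True (s | r)=True s=False r=True
s_1={p,r}: G((s | r))=True (s | r)=True s=False r=True
s_2={q,r,s}: G((s | r))=True (s | r)=True s=True r=True
s_3={p,r}: G((s | r))=True (s | r)=True s=False r=True

Answer: true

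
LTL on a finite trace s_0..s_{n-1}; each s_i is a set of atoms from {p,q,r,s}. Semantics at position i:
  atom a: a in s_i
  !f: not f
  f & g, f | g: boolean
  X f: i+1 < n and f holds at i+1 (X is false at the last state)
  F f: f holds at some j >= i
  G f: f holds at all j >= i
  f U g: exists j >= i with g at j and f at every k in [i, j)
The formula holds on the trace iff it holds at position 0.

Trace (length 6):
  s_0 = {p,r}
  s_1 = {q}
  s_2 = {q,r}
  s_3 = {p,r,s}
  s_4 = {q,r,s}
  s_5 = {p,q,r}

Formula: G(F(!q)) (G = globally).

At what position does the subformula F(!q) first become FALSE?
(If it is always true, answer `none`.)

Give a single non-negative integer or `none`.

s_0={p,r}: F(!q)=True !q=True q=False
s_1={q}: F(!q)=True !q=False q=True
s_2={q,r}: F(!q)=True !q=False q=True
s_3={p,r,s}: F(!q)=True !q=True q=False
s_4={q,r,s}: F(!q)=False !q=False q=True
s_5={p,q,r}: F(!q)=False !q=False q=True
G(F(!q)) holds globally = False
First violation at position 4.

Answer: 4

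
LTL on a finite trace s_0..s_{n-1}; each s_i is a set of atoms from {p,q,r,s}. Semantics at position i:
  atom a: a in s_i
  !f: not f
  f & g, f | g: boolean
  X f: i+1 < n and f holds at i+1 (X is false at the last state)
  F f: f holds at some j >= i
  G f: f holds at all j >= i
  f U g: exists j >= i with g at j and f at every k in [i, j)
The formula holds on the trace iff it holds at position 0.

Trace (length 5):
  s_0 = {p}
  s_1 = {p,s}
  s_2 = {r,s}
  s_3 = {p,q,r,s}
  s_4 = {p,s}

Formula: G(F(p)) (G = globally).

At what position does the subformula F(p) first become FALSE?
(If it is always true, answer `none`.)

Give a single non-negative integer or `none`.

Answer: none

Derivation:
s_0={p}: F(p)=True p=True
s_1={p,s}: F(p)=True p=True
s_2={r,s}: F(p)=True p=False
s_3={p,q,r,s}: F(p)=True p=True
s_4={p,s}: F(p)=True p=True
G(F(p)) holds globally = True
No violation — formula holds at every position.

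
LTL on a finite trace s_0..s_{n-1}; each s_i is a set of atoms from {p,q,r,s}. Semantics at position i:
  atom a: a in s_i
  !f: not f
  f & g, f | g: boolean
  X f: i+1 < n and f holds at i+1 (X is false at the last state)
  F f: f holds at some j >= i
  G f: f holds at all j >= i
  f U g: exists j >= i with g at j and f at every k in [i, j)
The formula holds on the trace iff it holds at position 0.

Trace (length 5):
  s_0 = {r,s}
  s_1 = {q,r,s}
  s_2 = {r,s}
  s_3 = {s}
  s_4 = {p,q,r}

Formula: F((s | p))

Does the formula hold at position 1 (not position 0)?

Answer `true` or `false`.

s_0={r,s}: F((s | p))=True (s | p)=True s=True p=False
s_1={q,r,s}: F((s | p))=True (s | p)=True s=True p=False
s_2={r,s}: F((s | p))=True (s | p)=True s=True p=False
s_3={s}: F((s | p))=True (s | p)=True s=True p=False
s_4={p,q,r}: F((s | p))=True (s | p)=True s=False p=True
Evaluating at position 1: result = True

Answer: true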